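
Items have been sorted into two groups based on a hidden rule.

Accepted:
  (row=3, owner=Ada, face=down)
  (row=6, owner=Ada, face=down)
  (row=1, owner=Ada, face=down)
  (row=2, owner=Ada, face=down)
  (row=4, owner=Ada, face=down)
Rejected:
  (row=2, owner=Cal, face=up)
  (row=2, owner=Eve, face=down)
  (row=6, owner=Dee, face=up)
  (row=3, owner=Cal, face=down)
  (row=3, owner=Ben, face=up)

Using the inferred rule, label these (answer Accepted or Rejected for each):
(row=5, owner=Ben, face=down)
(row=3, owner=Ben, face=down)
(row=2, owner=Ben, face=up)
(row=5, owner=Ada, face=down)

Rejected, Rejected, Rejected, Accepted

Looking at the examples, the only property every 'Accepted' case has and every 'Rejected' case lacks is: owner is Ada.
(row=5, owner=Ben, face=down): owner is Ben — doesn't match, so Rejected.
(row=3, owner=Ben, face=down): owner is Ben — doesn't match, so Rejected.
(row=2, owner=Ben, face=up): owner is Ben — doesn't match, so Rejected.
(row=5, owner=Ada, face=down): owner is Ada — passes, so Accepted.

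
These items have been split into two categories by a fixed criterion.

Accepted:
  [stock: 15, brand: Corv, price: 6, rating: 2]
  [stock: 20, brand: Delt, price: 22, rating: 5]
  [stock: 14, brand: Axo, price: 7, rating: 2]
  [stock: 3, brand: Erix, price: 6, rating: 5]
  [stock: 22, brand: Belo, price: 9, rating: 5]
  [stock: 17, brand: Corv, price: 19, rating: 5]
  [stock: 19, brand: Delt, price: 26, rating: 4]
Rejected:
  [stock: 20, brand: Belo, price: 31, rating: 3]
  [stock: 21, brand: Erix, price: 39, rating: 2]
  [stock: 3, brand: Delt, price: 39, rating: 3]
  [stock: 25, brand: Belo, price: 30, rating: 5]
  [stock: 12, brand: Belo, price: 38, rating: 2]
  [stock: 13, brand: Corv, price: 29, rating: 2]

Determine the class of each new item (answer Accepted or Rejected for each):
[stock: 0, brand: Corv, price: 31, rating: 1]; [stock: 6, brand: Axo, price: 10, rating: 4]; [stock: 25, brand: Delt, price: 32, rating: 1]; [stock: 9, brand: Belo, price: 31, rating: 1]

Rejected, Accepted, Rejected, Rejected

The pattern is that an item is 'Accepted' exactly when: price ≤ 26.
[stock: 0, brand: Corv, price: 31, rating: 1]: Rejected (price = 31).
[stock: 6, brand: Axo, price: 10, rating: 4]: Accepted (price = 10).
[stock: 25, brand: Delt, price: 32, rating: 1]: Rejected (price = 32).
[stock: 9, brand: Belo, price: 31, rating: 1]: Rejected (price = 31).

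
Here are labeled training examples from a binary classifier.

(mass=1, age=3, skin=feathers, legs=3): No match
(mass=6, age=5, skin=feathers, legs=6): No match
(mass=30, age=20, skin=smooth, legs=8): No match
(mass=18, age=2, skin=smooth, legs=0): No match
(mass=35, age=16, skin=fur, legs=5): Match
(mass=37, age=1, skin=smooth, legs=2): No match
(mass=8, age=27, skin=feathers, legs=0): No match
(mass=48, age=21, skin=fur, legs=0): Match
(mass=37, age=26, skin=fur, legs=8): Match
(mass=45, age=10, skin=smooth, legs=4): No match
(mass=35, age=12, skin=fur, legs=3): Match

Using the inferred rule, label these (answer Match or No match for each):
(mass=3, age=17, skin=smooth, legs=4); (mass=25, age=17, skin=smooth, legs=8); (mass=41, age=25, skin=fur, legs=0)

No match, No match, Match

One predicate separates the groups cleanly: skin is fur.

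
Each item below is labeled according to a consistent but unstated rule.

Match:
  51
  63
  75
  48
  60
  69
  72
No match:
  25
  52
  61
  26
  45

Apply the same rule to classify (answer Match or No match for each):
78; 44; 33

The common property of the 'Match' items is: multiple of 3 AND at least 48. No 'No match' item has it.

Match, No match, No match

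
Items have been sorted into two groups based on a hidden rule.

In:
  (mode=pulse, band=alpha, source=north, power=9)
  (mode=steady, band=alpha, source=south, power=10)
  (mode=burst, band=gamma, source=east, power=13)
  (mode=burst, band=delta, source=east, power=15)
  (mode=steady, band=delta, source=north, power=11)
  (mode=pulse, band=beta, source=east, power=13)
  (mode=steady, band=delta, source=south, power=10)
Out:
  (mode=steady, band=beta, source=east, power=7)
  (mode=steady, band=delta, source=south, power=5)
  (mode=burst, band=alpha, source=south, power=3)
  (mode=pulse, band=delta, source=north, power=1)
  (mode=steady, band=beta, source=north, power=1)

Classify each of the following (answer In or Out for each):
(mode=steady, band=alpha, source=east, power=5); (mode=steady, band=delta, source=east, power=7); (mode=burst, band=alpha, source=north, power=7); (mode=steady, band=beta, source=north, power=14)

Out, Out, Out, In

One predicate separates the groups cleanly: power ≥ 9.
(mode=steady, band=alpha, source=east, power=5): Out (power = 5).
(mode=steady, band=delta, source=east, power=7): Out (power = 7).
(mode=burst, band=alpha, source=north, power=7): Out (power = 7).
(mode=steady, band=beta, source=north, power=14): In (power = 14).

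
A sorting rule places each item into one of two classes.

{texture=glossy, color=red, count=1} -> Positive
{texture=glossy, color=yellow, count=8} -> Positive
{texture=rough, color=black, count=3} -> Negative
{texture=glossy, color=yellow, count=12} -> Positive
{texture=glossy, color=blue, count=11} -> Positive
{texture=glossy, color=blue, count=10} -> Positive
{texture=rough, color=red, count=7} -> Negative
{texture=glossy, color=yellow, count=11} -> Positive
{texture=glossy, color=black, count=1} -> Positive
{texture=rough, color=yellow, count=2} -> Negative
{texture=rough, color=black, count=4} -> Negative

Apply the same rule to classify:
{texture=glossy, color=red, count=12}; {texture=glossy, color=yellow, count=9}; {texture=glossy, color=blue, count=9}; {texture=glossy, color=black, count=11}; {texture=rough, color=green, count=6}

One predicate separates the groups cleanly: texture is glossy.
{texture=glossy, color=red, count=12} — texture is glossy, hence Positive.
{texture=glossy, color=yellow, count=9} — texture is glossy, hence Positive.
{texture=glossy, color=blue, count=9} — texture is glossy, hence Positive.
{texture=glossy, color=black, count=11} — texture is glossy, hence Positive.
{texture=rough, color=green, count=6} — texture is rough, hence Negative.

Positive, Positive, Positive, Positive, Negative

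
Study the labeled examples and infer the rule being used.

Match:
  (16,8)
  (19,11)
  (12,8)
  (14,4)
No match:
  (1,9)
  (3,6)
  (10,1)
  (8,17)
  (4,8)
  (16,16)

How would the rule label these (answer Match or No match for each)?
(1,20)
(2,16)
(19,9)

No match, No match, Match

The classifier is using: first > second AND sum is even.
(1,20): 1 < 20, 1+20 = 21, fails the rule → No match.
(2,16): 2 < 16, 2+16 = 18, fails the rule → No match.
(19,9): 19 > 9, 19+9 = 28, meets the rule → Match.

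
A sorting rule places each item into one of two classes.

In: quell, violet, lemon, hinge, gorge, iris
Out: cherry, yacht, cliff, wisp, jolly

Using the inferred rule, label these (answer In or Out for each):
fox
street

Out, In

The rule appears to be: has ≥ 2 vowels.
Out: fox, since 1 vowel.
In: street, since 2 vowels.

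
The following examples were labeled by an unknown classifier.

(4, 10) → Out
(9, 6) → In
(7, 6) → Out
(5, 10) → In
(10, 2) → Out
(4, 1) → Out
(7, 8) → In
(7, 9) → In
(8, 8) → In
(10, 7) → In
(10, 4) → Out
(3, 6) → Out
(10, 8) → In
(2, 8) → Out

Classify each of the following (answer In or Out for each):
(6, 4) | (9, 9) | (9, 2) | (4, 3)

Out, In, Out, Out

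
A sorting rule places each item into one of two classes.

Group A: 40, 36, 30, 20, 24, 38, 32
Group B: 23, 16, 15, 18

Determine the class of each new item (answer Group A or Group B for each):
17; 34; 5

'Group A' ⟺ even AND at least 20.

Group B, Group A, Group B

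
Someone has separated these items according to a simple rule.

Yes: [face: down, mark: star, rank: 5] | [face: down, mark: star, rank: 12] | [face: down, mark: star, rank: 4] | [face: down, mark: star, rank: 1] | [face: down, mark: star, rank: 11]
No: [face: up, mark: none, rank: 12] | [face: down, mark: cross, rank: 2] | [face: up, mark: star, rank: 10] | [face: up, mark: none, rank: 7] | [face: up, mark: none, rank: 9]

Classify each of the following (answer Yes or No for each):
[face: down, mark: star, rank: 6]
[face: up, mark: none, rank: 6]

The classifier is using: face is down AND mark is star.
[face: down, mark: star, rank: 6] — face is down, mark is star, hence Yes.
[face: up, mark: none, rank: 6] — face is up, mark is none, hence No.

Yes, No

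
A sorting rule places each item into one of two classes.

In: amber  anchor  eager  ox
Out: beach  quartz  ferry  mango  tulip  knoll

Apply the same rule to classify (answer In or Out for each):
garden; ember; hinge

A rule that fits every label: starts with a vowel — true of each 'In' example, false of each 'Out' one.
garden: Out (starts with 'g').
ember: In (starts with 'e').
hinge: Out (starts with 'h').

Out, In, Out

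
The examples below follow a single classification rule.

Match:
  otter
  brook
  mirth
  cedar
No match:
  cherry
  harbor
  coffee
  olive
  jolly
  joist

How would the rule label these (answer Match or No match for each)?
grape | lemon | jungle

A rule that fits every label: odd length AND contains 'r' — true of each 'Match' example, false of each 'No match' one.
grape: length 5, has 'r', meets the rule → Match. lemon: length 5, no 'r', doesn't qualify → No match. jungle: length 6, no 'r', doesn't qualify → No match.

Match, No match, No match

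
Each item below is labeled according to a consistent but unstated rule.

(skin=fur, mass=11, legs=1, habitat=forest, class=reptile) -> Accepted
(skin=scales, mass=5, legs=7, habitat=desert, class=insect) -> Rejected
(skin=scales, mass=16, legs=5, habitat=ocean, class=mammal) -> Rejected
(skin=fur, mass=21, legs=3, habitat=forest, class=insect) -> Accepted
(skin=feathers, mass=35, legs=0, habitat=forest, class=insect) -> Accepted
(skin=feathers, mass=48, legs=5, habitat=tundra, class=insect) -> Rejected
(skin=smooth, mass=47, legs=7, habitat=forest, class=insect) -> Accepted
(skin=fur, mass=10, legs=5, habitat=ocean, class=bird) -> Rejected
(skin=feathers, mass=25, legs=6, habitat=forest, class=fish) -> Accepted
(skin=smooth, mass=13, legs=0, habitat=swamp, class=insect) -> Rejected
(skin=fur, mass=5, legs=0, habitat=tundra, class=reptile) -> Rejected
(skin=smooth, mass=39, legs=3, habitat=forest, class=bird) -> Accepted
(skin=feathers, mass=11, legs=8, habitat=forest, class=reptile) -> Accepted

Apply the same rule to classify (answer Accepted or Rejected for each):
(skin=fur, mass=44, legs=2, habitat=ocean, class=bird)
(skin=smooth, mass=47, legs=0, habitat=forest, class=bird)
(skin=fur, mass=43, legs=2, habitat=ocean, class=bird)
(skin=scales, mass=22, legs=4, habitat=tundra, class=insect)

Rejected, Accepted, Rejected, Rejected

The common property of the 'Accepted' items is: habitat is forest. No 'Rejected' item has it.
(skin=fur, mass=44, legs=2, habitat=ocean, class=bird): Rejected (habitat is ocean).
(skin=smooth, mass=47, legs=0, habitat=forest, class=bird): Accepted (habitat is forest).
(skin=fur, mass=43, legs=2, habitat=ocean, class=bird): Rejected (habitat is ocean).
(skin=scales, mass=22, legs=4, habitat=tundra, class=insect): Rejected (habitat is tundra).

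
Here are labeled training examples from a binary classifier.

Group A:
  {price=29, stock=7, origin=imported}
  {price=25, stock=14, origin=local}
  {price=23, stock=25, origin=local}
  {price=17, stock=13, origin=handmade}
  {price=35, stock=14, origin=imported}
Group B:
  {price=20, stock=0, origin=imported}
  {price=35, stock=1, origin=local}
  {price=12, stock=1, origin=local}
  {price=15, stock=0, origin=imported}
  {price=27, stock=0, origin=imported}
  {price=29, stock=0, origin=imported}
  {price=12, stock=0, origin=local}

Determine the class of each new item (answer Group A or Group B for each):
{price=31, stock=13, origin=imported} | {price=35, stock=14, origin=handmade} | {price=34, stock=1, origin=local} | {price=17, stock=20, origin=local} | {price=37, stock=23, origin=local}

Group A, Group A, Group B, Group A, Group A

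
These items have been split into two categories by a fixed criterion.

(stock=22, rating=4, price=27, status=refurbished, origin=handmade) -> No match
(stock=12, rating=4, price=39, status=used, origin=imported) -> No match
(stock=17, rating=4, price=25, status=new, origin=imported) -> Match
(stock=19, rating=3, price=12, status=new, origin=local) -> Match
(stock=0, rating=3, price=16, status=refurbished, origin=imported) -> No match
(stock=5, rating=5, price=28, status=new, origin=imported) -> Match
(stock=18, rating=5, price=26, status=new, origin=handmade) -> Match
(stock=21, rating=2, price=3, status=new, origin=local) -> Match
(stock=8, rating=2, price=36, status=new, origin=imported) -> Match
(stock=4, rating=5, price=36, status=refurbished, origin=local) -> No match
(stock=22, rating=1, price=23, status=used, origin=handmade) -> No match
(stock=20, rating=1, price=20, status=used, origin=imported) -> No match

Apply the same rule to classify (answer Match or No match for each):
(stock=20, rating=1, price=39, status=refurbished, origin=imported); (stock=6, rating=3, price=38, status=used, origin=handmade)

No match, No match

The common property of the 'Match' items is: status is new. No 'No match' item has it.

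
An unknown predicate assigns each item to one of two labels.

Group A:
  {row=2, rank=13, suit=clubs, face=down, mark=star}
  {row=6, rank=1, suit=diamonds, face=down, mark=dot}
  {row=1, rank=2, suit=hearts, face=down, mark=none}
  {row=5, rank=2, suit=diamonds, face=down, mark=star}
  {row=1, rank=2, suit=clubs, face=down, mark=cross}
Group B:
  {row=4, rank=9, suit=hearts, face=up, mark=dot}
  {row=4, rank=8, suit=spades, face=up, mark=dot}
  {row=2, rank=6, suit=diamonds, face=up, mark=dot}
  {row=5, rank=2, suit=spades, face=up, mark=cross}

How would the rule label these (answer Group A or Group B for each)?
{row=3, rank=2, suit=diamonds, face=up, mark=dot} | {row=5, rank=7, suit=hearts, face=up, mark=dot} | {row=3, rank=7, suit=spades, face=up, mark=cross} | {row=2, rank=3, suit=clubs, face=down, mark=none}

Group B, Group B, Group B, Group A

The classifier is using: face is down.
{row=3, rank=2, suit=diamonds, face=up, mark=dot}: face is up, does not pass → Group B. {row=5, rank=7, suit=hearts, face=up, mark=dot}: face is up, does not pass → Group B. {row=3, rank=7, suit=spades, face=up, mark=cross}: face is up, does not pass → Group B. {row=2, rank=3, suit=clubs, face=down, mark=none}: face is down, checks out → Group A.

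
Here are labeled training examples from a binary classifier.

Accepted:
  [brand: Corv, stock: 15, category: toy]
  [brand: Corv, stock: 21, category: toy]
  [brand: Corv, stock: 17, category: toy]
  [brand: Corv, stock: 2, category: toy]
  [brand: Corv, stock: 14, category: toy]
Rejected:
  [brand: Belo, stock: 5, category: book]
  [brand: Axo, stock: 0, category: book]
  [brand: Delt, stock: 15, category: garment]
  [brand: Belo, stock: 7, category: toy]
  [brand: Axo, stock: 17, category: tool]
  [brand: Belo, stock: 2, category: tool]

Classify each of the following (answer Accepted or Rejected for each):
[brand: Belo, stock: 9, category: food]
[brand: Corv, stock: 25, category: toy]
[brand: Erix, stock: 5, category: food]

Rejected, Accepted, Rejected

The simplest hypothesis consistent with all the labels is: brand is Corv.
[brand: Belo, stock: 9, category: food]: brand is Belo, does not pass → Rejected. [brand: Corv, stock: 25, category: toy]: brand is Corv, matches → Accepted. [brand: Erix, stock: 5, category: food]: brand is Erix, does not pass → Rejected.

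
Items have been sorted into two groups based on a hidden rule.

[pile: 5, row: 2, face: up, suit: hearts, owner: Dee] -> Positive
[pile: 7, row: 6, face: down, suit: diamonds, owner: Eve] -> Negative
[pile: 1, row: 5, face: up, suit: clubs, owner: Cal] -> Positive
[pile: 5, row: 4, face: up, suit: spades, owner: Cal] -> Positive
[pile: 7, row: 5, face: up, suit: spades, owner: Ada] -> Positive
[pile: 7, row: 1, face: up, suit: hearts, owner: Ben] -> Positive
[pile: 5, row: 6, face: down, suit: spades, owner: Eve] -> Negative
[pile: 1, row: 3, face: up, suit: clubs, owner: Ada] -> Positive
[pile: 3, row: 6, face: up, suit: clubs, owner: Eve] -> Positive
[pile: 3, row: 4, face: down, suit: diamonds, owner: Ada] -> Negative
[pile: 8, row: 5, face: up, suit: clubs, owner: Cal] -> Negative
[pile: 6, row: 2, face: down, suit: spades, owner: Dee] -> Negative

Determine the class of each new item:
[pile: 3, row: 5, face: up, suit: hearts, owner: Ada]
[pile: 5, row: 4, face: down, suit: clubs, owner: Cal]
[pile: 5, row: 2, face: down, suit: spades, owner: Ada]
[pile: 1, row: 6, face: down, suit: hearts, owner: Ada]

Positive, Negative, Negative, Negative

The rule appears to be: face is up AND pile ≤ 7.
[pile: 3, row: 5, face: up, suit: hearts, owner: Ada]: face is up, pile = 3 — checks out, so Positive. [pile: 5, row: 4, face: down, suit: clubs, owner: Cal]: face is down, pile = 5 — doesn't qualify, so Negative. [pile: 5, row: 2, face: down, suit: spades, owner: Ada]: face is down, pile = 5 — doesn't qualify, so Negative. [pile: 1, row: 6, face: down, suit: hearts, owner: Ada]: face is down, pile = 1 — doesn't qualify, so Negative.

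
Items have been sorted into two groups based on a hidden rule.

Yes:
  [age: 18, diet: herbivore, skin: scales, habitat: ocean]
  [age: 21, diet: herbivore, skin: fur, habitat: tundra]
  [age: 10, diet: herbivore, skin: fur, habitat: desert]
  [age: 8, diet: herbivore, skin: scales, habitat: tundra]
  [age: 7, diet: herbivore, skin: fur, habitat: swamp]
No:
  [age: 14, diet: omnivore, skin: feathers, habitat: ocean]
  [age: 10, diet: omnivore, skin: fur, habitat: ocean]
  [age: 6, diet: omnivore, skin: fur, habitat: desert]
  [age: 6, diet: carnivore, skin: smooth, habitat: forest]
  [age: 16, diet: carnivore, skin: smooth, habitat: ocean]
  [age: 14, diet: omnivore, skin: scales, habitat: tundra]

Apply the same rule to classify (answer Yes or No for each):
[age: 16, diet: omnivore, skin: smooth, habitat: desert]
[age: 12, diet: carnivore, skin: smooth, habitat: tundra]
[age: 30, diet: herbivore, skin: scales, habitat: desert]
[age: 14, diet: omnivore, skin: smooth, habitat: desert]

Every 'Yes' example satisfies: diet is herbivore. None of the 'No' examples do.
[age: 16, diet: omnivore, skin: smooth, habitat: desert]: No (diet is omnivore). [age: 12, diet: carnivore, skin: smooth, habitat: tundra]: No (diet is carnivore). [age: 30, diet: herbivore, skin: scales, habitat: desert]: Yes (diet is herbivore). [age: 14, diet: omnivore, skin: smooth, habitat: desert]: No (diet is omnivore).

No, No, Yes, No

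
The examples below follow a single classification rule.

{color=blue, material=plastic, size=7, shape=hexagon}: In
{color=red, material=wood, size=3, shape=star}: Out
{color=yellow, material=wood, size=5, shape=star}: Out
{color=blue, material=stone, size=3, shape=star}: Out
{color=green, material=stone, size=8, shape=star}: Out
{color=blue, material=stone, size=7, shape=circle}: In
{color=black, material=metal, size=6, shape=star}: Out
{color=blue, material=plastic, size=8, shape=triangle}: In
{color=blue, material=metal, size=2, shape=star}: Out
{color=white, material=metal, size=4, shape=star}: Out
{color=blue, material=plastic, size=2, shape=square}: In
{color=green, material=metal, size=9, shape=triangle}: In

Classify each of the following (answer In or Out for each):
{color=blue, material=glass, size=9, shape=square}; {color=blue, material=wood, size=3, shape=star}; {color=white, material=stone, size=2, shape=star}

In, Out, Out

The distinguishing property — shape is not star — holds for all the 'In' cases and none of the 'Out' cases.
{color=blue, material=glass, size=9, shape=square} — shape is square, hence In.
{color=blue, material=wood, size=3, shape=star} — shape is star, hence Out.
{color=white, material=stone, size=2, shape=star} — shape is star, hence Out.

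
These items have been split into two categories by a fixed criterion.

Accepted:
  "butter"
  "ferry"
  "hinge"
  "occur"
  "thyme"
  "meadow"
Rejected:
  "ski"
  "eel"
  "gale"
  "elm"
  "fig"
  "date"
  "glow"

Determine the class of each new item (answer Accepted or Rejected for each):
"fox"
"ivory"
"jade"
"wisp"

Rejected, Accepted, Rejected, Rejected

The rule appears to be: length ≥ 5.
Rejected: "fox", since length 3.
Accepted: "ivory", since length 5.
Rejected: "jade", since length 4.
Rejected: "wisp", since length 4.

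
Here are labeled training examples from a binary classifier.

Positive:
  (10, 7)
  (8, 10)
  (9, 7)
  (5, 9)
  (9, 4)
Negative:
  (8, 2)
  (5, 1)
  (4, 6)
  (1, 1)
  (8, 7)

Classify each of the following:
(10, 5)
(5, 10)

The simplest hypothesis consistent with all the labels is: max ≥ 9.
(10, 5): max 10 — fits, so Positive. (5, 10): max 10 — fits, so Positive.

Positive, Positive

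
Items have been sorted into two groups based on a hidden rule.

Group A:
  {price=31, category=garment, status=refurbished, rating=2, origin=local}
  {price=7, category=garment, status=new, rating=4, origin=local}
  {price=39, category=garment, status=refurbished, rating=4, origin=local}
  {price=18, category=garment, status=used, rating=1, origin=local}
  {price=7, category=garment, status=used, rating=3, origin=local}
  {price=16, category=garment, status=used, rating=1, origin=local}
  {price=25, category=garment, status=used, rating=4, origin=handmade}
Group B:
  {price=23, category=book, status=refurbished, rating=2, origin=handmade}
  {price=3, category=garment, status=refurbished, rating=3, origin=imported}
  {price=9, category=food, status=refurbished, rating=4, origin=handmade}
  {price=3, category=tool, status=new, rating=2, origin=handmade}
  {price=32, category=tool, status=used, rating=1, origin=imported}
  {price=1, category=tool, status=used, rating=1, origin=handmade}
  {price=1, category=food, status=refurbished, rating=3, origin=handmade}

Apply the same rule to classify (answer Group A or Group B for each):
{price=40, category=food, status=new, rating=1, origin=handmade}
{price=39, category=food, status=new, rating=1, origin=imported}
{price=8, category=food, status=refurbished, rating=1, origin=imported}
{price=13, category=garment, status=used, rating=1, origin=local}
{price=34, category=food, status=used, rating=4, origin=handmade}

The distinguishing property — category is garment AND price ≥ 7 — holds for all the 'Group A' cases and none of the 'Group B' cases.
{price=40, category=food, status=new, rating=1, origin=handmade} — category is food, price = 40, hence Group B.
{price=39, category=food, status=new, rating=1, origin=imported} — category is food, price = 39, hence Group B.
{price=8, category=food, status=refurbished, rating=1, origin=imported} — category is food, price = 8, hence Group B.
{price=13, category=garment, status=used, rating=1, origin=local} — category is garment, price = 13, hence Group A.
{price=34, category=food, status=used, rating=4, origin=handmade} — category is food, price = 34, hence Group B.

Group B, Group B, Group B, Group A, Group B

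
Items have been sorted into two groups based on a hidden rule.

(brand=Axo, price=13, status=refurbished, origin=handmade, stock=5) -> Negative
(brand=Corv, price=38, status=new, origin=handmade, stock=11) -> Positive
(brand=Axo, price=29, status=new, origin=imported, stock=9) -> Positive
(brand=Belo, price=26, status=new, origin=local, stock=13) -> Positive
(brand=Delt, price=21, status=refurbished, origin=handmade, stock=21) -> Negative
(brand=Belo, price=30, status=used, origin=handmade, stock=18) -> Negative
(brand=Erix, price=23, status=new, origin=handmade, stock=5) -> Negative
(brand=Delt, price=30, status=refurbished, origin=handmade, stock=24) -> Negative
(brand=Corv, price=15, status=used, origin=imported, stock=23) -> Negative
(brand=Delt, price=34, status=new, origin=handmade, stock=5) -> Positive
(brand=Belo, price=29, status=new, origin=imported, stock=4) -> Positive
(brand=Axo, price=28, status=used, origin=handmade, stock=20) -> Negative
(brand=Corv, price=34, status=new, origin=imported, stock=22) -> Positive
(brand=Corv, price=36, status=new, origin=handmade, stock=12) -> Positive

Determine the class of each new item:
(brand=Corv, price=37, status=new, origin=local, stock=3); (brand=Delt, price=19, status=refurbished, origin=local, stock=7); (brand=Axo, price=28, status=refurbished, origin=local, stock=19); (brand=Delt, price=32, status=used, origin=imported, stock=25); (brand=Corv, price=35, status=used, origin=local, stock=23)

'Positive' ⟺ status is new AND price ≥ 26.
(brand=Corv, price=37, status=new, origin=local, stock=3) → status is new, price = 37 → Positive. (brand=Delt, price=19, status=refurbished, origin=local, stock=7) → status is refurbished, price = 19 → Negative. (brand=Axo, price=28, status=refurbished, origin=local, stock=19) → status is refurbished, price = 28 → Negative. (brand=Delt, price=32, status=used, origin=imported, stock=25) → status is used, price = 32 → Negative. (brand=Corv, price=35, status=used, origin=local, stock=23) → status is used, price = 35 → Negative.

Positive, Negative, Negative, Negative, Negative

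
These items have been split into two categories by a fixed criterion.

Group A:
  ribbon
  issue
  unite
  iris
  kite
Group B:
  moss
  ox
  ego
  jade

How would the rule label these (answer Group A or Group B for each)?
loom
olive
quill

The distinguishing property — contains 'i' — holds for all the 'Group A' cases and none of the 'Group B' cases.
loom → no 'i' → Group B.
olive → has 'i' → Group A.
quill → has 'i' → Group A.

Group B, Group A, Group A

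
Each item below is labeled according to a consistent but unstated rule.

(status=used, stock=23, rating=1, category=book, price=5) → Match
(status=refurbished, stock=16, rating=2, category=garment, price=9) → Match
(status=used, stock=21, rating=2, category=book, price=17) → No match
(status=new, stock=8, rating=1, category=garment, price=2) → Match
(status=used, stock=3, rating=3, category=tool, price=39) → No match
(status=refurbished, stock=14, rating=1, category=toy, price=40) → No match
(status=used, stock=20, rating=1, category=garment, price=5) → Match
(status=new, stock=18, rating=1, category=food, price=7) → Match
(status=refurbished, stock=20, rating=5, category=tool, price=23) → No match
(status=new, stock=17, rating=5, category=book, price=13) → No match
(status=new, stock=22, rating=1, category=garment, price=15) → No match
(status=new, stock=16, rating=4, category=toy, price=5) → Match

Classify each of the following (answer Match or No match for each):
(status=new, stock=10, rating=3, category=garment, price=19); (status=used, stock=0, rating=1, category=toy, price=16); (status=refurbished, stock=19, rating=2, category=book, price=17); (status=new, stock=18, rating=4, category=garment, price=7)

No match, No match, No match, Match

The distinguishing property — price ≤ 9 — holds for all the 'Match' cases and none of the 'No match' cases.
(status=new, stock=10, rating=3, category=garment, price=19) → price = 19 → No match.
(status=used, stock=0, rating=1, category=toy, price=16) → price = 16 → No match.
(status=refurbished, stock=19, rating=2, category=book, price=17) → price = 17 → No match.
(status=new, stock=18, rating=4, category=garment, price=7) → price = 7 → Match.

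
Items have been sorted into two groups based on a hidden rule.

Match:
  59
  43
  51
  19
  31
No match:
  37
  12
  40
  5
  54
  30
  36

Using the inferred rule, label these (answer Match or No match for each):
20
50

No match, No match

The classifier is using: ≡ 3 (mod 4).
20 → 20 mod 4 = 0 → No match. 50 → 50 mod 4 = 2 → No match.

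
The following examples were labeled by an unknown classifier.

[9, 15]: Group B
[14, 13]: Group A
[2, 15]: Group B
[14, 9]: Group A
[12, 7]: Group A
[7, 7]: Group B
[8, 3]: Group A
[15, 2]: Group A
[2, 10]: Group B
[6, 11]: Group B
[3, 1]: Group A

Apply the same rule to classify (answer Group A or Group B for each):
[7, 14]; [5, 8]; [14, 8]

Group B, Group B, Group A

The rule appears to be: first > second.
Group B: [7, 14], since 7 < 14. Group B: [5, 8], since 5 < 8. Group A: [14, 8], since 14 > 8.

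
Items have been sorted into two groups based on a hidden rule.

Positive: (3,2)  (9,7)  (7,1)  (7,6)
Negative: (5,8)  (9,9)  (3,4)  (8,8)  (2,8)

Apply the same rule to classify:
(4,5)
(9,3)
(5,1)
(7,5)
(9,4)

Negative, Positive, Positive, Positive, Positive

The distinguishing property — first > second — holds for all the 'Positive' cases and none of the 'Negative' cases.
(4,5): 4 < 5, does not satisfy this → Negative. (9,3): 9 > 3, satisfies this → Positive. (5,1): 5 > 1, satisfies this → Positive. (7,5): 7 > 5, satisfies this → Positive. (9,4): 9 > 4, satisfies this → Positive.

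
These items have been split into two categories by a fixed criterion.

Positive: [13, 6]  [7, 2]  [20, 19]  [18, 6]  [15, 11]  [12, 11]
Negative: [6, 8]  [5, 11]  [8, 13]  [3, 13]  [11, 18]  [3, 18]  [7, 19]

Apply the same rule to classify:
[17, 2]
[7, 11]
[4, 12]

Positive, Negative, Negative

The distinguishing property — first > second — holds for all the 'Positive' cases and none of the 'Negative' cases.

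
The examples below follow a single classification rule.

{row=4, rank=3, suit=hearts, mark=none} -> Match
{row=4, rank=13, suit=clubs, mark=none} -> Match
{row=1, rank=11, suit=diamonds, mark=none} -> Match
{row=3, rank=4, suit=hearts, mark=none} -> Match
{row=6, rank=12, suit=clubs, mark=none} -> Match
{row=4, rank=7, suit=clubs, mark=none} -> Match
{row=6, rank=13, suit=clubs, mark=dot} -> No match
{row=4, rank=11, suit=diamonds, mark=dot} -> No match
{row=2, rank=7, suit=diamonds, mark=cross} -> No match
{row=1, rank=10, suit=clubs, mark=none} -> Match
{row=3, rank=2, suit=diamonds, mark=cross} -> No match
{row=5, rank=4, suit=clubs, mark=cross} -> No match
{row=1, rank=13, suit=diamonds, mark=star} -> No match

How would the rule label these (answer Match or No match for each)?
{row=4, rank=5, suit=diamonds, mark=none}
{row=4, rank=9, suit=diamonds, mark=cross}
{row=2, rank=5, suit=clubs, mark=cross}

Match, No match, No match

A rule that fits every label: mark is none — true of each 'Match' example, false of each 'No match' one.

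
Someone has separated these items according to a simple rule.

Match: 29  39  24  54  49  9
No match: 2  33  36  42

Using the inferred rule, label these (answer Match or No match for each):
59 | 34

One predicate separates the groups cleanly: ≡ 4 (mod 5).
59: 59 mod 5 = 4 — satisfies this, so Match. 34: 34 mod 5 = 4 — satisfies this, so Match.

Match, Match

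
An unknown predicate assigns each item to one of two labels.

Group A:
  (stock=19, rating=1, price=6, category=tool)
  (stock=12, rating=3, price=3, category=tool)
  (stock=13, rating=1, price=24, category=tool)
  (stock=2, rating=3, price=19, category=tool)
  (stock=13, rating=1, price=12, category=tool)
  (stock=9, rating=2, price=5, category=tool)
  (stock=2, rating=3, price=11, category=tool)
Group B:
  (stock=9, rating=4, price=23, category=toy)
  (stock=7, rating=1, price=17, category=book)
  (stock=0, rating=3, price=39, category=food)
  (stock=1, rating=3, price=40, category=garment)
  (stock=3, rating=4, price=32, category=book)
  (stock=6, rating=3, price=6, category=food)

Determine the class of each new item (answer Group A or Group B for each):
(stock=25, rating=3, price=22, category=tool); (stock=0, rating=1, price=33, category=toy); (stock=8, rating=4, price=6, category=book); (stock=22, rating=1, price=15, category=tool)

Group A, Group B, Group B, Group A

All 'Group A' examples share one property — category is tool — and every 'Group B' example lacks it.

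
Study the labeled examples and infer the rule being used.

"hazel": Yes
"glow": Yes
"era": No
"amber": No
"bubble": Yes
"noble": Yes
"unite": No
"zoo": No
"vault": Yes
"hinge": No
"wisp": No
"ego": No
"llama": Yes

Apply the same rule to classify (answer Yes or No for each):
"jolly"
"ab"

A rule that fits every label: contains 'l' — true of each 'Yes' example, false of each 'No' one.

Yes, No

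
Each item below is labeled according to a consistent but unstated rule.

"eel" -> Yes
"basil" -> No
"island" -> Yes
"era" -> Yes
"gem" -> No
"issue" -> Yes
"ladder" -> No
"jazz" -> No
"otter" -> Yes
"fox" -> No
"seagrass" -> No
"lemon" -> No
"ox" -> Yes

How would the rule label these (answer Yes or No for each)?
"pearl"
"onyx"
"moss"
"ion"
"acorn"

No, Yes, No, Yes, Yes

Rule: starts with a vowel. This holds for each 'Yes' example and fails for each 'No' one.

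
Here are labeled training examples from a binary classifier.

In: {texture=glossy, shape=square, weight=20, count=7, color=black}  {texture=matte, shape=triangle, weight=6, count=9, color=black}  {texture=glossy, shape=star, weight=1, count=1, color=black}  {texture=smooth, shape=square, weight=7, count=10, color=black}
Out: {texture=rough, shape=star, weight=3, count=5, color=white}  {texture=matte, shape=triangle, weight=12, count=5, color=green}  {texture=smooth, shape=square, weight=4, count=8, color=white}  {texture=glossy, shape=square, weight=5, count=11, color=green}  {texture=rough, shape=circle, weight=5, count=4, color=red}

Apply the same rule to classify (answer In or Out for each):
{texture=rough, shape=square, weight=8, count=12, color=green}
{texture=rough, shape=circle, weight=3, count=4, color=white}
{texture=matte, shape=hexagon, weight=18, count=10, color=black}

All 'In' examples share one property — color is black — and every 'Out' example lacks it.
{texture=rough, shape=square, weight=8, count=12, color=green} → color is green → Out.
{texture=rough, shape=circle, weight=3, count=4, color=white} → color is white → Out.
{texture=matte, shape=hexagon, weight=18, count=10, color=black} → color is black → In.

Out, Out, In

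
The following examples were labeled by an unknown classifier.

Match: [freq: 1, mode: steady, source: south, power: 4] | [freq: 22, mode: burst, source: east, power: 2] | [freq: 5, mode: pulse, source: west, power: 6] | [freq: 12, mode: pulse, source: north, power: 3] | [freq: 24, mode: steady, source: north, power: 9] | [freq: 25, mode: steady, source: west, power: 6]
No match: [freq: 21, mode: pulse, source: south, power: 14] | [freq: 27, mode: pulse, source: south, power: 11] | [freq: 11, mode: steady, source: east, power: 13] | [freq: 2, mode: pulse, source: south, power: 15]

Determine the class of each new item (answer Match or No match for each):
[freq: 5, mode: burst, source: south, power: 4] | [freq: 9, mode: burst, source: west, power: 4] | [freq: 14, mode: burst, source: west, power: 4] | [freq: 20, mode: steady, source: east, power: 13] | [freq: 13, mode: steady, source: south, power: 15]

Match, Match, Match, No match, No match

'Match' ⟺ power ≤ 9.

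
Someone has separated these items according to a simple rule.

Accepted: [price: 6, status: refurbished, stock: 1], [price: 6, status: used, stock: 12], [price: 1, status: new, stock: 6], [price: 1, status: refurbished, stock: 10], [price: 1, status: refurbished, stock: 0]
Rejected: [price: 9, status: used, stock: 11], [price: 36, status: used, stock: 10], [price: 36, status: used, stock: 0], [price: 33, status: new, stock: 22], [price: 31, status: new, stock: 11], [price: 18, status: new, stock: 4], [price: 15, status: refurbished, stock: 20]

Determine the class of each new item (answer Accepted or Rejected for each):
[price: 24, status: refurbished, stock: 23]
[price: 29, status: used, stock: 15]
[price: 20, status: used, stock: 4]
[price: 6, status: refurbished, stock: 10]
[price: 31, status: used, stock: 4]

Rejected, Rejected, Rejected, Accepted, Rejected

The simplest hypothesis consistent with all the labels is: price ≤ 6.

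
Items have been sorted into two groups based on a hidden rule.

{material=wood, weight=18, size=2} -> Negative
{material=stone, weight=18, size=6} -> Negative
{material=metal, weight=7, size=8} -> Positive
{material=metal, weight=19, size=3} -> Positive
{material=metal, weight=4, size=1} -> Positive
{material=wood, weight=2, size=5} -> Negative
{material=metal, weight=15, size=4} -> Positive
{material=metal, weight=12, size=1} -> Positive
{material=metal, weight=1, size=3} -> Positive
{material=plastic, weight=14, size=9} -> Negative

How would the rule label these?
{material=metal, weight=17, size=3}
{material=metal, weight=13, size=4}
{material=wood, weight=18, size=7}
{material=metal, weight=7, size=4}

Positive, Positive, Negative, Positive

'Positive' ⟺ material is metal.
{material=metal, weight=17, size=3}: Positive (material is metal).
{material=metal, weight=13, size=4}: Positive (material is metal).
{material=wood, weight=18, size=7}: Negative (material is wood).
{material=metal, weight=7, size=4}: Positive (material is metal).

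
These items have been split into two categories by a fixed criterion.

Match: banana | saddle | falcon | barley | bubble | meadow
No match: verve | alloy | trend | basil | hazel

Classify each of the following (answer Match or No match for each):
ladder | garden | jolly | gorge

The rule appears to be: even length.
ladder: length 6, satisfies this → Match.
garden: length 6, satisfies this → Match.
jolly: length 5, does not pass → No match.
gorge: length 5, does not pass → No match.

Match, Match, No match, No match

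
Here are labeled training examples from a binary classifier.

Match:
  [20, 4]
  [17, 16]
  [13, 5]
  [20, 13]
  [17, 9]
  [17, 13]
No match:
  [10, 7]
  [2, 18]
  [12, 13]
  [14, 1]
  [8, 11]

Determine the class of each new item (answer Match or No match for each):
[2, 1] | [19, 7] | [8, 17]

No match, Match, No match

All 'Match' examples share one property — first > second AND sum ≥ 18 — and every 'No match' example lacks it.
[2, 1] → 2 > 1, 2+1 = 3 → No match. [19, 7] → 19 > 7, 19+7 = 26 → Match. [8, 17] → 8 < 17, 8+17 = 25 → No match.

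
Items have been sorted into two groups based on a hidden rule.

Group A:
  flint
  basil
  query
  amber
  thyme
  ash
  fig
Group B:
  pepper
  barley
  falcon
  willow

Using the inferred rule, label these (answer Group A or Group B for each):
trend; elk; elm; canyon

Group A, Group A, Group A, Group B

The classifier is using: odd length.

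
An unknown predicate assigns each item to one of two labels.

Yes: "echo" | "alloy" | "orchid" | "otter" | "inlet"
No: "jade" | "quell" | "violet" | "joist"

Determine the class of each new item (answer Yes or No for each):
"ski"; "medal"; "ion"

No, No, Yes

The pattern is that an item is 'Yes' exactly when: starts with a vowel.
No: "ski", since starts with 's'.
No: "medal", since starts with 'm'.
Yes: "ion", since starts with 'i'.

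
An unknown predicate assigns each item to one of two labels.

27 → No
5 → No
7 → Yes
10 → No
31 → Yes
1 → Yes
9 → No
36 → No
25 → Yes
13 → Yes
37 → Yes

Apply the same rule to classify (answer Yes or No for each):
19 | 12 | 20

Checking candidate rules against both groups, what survives is: ≡ 1 (mod 6).
19: 19 mod 6 = 1, checks out → Yes. 12: 12 mod 6 = 0, does not satisfy this → No. 20: 20 mod 6 = 2, does not satisfy this → No.

Yes, No, No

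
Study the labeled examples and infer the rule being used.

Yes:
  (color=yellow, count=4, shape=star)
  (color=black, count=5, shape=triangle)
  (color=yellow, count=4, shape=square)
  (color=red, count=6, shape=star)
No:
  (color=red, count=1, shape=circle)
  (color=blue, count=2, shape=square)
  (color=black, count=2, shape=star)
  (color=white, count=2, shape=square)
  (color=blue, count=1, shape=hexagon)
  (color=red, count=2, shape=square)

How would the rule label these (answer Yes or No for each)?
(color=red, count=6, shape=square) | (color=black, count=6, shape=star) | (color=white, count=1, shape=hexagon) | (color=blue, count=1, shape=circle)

Yes, Yes, No, No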